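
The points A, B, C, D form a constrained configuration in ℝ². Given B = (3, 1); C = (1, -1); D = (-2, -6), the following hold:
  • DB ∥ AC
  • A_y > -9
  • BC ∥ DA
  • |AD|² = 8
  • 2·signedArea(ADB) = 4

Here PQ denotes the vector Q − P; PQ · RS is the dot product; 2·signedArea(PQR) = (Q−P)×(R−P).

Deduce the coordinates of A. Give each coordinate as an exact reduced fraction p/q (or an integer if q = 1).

1. A_x = -4  [DB ∥ AC ∩ BC ∥ DA]
2. A_y = -8  [DB ∥ AC ∩ BC ∥ DA]
   → A = (-4, -8)

A = (-4, -8)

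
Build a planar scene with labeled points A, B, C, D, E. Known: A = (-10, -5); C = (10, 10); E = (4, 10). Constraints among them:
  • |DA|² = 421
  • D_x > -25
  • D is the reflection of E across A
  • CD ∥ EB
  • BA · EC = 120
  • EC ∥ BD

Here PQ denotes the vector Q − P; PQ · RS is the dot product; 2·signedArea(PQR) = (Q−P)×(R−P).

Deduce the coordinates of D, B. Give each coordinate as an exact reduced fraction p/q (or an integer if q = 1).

B = (-30, -20)
D = (-24, -20)

1. D_x = -24  [D is the reflection of E across A]
2. D_y = -20  [D is the reflection of E across A]
   → D = (-24, -20)
3. B_x = -30  [EC ∥ BD ∩ CD ∥ EB]
4. B_y = -20  [EC ∥ BD ∩ CD ∥ EB]
   → B = (-30, -20)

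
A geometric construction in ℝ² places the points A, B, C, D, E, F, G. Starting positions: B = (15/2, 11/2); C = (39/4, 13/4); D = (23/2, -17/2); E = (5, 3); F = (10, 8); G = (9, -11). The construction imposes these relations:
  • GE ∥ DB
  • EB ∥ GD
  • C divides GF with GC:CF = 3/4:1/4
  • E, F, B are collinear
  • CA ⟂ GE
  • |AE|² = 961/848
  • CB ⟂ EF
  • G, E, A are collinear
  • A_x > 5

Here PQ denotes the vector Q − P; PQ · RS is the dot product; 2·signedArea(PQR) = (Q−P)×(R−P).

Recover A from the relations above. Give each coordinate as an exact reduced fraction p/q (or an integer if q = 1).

A = (561/106, 419/212)

1. A_x = 561/106  [G, E, A are collinear ∩ CA ⟂ GE]
2. A_y = 419/212  [G, E, A are collinear ∩ CA ⟂ GE]
   → A = (561/106, 419/212)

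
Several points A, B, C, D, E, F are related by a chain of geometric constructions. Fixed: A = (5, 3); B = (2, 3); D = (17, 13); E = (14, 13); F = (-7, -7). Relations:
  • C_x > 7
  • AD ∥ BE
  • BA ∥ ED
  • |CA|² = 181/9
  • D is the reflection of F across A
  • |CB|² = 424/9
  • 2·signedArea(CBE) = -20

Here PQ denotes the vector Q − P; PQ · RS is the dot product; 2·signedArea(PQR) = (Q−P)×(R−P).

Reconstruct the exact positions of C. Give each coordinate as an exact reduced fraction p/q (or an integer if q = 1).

1. C_x = 8  [line -10·x + 12·y + 4 = 0 ∩ |CA|² = 181/9]
2. C_y = 19/3  [line -10·x + 12·y + 4 = 0 ∩ |CA|² = 181/9]
   → C = (8, 19/3)

C = (8, 19/3)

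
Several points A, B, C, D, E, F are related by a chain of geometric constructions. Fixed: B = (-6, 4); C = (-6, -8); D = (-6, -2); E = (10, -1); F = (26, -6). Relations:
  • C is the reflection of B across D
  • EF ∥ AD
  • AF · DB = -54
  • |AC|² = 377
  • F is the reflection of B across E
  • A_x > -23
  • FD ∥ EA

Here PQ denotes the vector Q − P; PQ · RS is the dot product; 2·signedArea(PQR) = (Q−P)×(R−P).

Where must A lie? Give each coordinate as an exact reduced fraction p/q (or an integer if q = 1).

A = (-22, 3)

1. A_x = -22  [EF ∥ AD ∩ FD ∥ EA]
2. A_y = 3  [EF ∥ AD ∩ FD ∥ EA]
   → A = (-22, 3)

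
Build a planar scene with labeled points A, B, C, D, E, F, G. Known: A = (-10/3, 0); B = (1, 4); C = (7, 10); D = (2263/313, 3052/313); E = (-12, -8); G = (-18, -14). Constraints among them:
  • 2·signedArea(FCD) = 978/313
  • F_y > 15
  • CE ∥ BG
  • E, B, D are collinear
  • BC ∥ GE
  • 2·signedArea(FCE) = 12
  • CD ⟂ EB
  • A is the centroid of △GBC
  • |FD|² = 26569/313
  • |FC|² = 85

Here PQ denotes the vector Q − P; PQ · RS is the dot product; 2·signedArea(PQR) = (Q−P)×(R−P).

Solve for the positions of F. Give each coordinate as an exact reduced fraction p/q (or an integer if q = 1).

1. F_x = 14  [2·signedArea(FCD) = 978/313 ∩ 2·signedArea(FCE) = 12]
2. F_y = 16  [2·signedArea(FCD) = 978/313 ∩ 2·signedArea(FCE) = 12]
   → F = (14, 16)

F = (14, 16)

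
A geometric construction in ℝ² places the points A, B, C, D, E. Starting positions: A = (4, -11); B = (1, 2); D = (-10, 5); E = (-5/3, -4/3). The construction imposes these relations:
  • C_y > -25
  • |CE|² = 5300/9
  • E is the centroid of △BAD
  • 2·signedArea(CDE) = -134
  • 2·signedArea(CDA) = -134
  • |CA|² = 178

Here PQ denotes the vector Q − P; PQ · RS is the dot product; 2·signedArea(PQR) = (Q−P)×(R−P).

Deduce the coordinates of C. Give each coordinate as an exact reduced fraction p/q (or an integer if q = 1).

C = (7, -24)

1. C_x = 7  [2·signedArea(CDE) = -134 ∩ 2·signedArea(CDA) = -134]
2. C_y = -24  [2·signedArea(CDE) = -134 ∩ 2·signedArea(CDA) = -134]
   → C = (7, -24)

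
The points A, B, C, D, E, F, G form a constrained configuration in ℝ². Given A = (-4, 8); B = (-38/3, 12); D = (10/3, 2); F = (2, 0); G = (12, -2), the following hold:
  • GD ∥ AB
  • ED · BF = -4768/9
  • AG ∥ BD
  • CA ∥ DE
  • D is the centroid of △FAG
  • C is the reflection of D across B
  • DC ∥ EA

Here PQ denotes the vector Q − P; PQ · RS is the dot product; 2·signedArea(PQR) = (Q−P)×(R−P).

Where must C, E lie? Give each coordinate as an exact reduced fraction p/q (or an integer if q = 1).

C = (-86/3, 22)
E = (28, -12)

1. C_x = -86/3  [C is the reflection of D across B]
2. C_y = 22  [C is the reflection of D across B]
   → C = (-86/3, 22)
3. E_x = 28  [DC ∥ EA ∩ CA ∥ DE]
4. E_y = -12  [DC ∥ EA ∩ CA ∥ DE]
   → E = (28, -12)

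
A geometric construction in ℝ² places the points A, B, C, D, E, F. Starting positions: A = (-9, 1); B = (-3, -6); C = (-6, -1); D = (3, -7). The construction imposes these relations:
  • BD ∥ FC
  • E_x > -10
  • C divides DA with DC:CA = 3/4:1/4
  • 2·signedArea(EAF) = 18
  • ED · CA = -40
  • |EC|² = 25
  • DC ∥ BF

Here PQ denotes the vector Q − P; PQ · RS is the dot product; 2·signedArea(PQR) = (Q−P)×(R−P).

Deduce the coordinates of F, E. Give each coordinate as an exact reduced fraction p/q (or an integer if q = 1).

E = (-9, -5)
F = (-12, 0)

1. F_x = -12  [BD ∥ FC ∩ DC ∥ BF]
2. F_y = 0  [BD ∥ FC ∩ DC ∥ BF]
   → F = (-12, 0)
3. E_x = -9  [2·signedArea(EAF) = 18 ∩ ED · CA = -40]
4. E_y = -5  [2·signedArea(EAF) = 18 ∩ ED · CA = -40]
   → E = (-9, -5)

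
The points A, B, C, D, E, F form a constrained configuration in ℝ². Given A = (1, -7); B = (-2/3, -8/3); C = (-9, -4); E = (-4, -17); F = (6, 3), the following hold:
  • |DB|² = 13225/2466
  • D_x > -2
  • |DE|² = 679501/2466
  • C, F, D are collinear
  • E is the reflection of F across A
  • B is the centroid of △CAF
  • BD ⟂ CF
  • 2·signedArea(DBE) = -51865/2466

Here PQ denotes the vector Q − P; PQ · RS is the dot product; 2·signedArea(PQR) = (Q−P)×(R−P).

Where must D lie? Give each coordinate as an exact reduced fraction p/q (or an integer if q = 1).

1. D_x = -451/274  [C, F, D are collinear ∩ BD ⟂ CF]
2. D_y = -467/822  [C, F, D are collinear ∩ BD ⟂ CF]
   → D = (-451/274, -467/822)

D = (-451/274, -467/822)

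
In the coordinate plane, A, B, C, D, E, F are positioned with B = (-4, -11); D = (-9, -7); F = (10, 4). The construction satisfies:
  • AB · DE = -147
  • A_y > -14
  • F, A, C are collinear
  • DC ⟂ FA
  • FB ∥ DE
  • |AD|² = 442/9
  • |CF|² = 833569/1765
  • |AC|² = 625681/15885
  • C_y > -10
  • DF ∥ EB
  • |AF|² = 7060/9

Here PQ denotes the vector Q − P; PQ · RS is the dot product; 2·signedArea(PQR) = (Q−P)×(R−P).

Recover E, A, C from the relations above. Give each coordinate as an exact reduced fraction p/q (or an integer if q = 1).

A = (-12, -40/3)
C = (-12479/1765, -16678/1765)
E = (-23, -22)

1. E_x = -23  [DF ∥ EB ∩ FB ∥ DE]
2. E_y = -22  [DF ∥ EB ∩ FB ∥ DE]
   → E = (-23, -22)
3. A_x = -12  [line 14·x + 15·y + 368 = 0 ∩ |AF|² = 7060/9]
4. A_y = -40/3  [line 14·x + 15·y + 368 = 0 ∩ |AF|² = 7060/9]
   → A = (-12, -40/3)
5. C_x = -12479/1765  [F, A, C are collinear ∩ DC ⟂ FA]
6. C_y = -16678/1765  [F, A, C are collinear ∩ DC ⟂ FA]
   → C = (-12479/1765, -16678/1765)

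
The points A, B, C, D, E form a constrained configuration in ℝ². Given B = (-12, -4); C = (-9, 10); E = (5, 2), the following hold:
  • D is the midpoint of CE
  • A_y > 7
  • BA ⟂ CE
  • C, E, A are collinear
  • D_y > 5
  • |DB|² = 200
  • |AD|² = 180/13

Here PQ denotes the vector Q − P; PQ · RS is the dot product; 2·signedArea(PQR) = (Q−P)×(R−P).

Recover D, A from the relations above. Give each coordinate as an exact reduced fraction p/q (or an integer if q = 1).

A = (-68/13, 102/13)
D = (-2, 6)

1. D_x = -2  [D is the midpoint of CE]
2. D_y = 6  [D is the midpoint of CE]
   → D = (-2, 6)
3. A_x = -68/13  [C, E, A are collinear ∩ BA ⟂ CE]
4. A_y = 102/13  [C, E, A are collinear ∩ BA ⟂ CE]
   → A = (-68/13, 102/13)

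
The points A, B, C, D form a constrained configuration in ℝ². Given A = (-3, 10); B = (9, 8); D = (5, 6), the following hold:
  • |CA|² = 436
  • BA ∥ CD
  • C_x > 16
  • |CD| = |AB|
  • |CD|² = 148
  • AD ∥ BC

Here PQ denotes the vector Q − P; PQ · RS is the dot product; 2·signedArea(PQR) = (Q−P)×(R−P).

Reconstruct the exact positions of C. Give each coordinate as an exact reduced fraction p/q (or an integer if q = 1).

C = (17, 4)

1. C_x = 17  [BA ∥ CD ∩ AD ∥ BC]
2. C_y = 4  [BA ∥ CD ∩ AD ∥ BC]
   → C = (17, 4)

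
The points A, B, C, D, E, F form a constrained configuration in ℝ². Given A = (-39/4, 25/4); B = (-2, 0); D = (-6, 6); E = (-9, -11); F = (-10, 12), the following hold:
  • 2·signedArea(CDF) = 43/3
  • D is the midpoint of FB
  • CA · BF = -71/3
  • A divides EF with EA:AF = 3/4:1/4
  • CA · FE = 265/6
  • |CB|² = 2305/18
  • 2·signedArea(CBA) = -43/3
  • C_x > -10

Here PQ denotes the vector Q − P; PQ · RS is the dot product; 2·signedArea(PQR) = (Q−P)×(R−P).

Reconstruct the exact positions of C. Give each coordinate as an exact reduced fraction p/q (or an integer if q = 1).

C = (-59/6, 49/6)

1. C_x = -59/6  [2·signedArea(CBA) = -43/3 ∩ CA · BF = -71/3]
2. C_y = 49/6  [2·signedArea(CBA) = -43/3 ∩ CA · BF = -71/3]
   → C = (-59/6, 49/6)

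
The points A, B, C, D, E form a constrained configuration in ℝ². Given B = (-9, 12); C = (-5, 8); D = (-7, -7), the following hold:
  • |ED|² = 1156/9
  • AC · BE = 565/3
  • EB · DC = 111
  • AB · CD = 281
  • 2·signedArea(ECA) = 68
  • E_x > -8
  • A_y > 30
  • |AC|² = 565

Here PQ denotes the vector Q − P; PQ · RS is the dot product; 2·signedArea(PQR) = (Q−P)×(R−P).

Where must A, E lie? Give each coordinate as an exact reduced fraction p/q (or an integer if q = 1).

1. A_x = -11  [line 2·x + 15·y + -443 = 0 ∩ |AC|² = 565]
2. A_y = 31  [line 2·x + 15·y + -443 = 0 ∩ |AC|² = 565]
   → A = (-11, 31)
3. E_x = -7  [2·signedArea(ECA) = 68 ∩ EB · DC = 111]
4. E_y = 13/3  [2·signedArea(ECA) = 68 ∩ EB · DC = 111]
   → E = (-7, 13/3)

A = (-11, 31)
E = (-7, 13/3)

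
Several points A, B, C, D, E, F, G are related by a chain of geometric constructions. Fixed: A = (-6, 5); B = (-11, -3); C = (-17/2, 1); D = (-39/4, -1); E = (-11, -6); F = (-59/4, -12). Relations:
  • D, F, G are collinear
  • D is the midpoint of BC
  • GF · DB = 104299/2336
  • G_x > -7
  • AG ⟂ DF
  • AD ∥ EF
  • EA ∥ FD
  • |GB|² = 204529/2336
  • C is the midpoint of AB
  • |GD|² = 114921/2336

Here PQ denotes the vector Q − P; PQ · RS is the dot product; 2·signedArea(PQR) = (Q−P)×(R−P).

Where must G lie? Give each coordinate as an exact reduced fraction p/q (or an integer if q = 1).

1. G_x = -3999/584  [D, F, G are collinear ∩ AG ⟂ DF]
2. G_y = 3145/584  [D, F, G are collinear ∩ AG ⟂ DF]
   → G = (-3999/584, 3145/584)

G = (-3999/584, 3145/584)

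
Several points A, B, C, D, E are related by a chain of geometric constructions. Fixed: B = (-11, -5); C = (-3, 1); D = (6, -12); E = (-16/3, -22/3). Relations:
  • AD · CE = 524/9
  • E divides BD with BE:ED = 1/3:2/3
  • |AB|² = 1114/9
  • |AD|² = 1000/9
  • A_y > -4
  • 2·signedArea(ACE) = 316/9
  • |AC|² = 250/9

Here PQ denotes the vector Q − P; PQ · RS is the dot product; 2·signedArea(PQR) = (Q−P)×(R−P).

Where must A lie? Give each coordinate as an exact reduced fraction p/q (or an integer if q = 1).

A = (0, -10/3)

1. A_x = 0  [AD · CE = 524/9 ∩ 2·signedArea(ACE) = 316/9]
2. A_y = -10/3  [AD · CE = 524/9 ∩ 2·signedArea(ACE) = 316/9]
   → A = (0, -10/3)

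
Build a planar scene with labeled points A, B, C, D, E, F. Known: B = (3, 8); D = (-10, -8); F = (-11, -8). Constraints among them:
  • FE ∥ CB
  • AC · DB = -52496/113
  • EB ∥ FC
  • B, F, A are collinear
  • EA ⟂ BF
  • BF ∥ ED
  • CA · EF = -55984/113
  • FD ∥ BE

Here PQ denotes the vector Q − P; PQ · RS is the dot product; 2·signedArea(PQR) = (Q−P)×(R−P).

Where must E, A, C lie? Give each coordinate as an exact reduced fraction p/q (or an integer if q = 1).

1. E_x = 4  [BF ∥ ED ∩ FD ∥ BE]
2. E_y = 8  [BF ∥ ED ∩ FD ∥ BE]
   → E = (4, 8)
3. A_x = 388/113  [B, F, A are collinear ∩ EA ⟂ BF]
4. A_y = 960/113  [B, F, A are collinear ∩ EA ⟂ BF]
   → A = (388/113, 960/113)
5. C_x = -12  [FE ∥ CB ∩ EB ∥ FC]
6. C_y = -8  [FE ∥ CB ∩ EB ∥ FC]
   → C = (-12, -8)

A = (388/113, 960/113)
C = (-12, -8)
E = (4, 8)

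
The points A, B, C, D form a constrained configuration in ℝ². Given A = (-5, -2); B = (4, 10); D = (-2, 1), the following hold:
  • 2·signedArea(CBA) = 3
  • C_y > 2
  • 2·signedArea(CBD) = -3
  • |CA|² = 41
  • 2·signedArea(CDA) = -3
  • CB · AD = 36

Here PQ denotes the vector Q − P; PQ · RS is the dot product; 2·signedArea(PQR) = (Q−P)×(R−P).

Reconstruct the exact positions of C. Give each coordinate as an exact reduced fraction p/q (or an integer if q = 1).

C = (-1, 3)

1. C_x = -1  [2·signedArea(CBA) = 3 ∩ 2·signedArea(CBD) = -3]
2. C_y = 3  [2·signedArea(CBA) = 3 ∩ 2·signedArea(CBD) = -3]
   → C = (-1, 3)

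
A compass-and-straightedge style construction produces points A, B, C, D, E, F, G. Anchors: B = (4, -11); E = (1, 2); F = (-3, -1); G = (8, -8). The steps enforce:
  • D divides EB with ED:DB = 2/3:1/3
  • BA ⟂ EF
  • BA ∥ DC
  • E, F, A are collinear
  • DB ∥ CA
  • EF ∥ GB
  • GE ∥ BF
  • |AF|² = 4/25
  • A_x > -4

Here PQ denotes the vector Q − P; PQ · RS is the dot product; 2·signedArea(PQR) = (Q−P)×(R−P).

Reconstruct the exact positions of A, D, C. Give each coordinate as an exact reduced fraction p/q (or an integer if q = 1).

A = (-83/25, -31/25)
C = (-108/25, 232/75)
D = (3, -20/3)

1. A_x = -83/25  [E, F, A are collinear ∩ BA ⟂ EF]
2. A_y = -31/25  [E, F, A are collinear ∩ BA ⟂ EF]
   → A = (-83/25, -31/25)
3. D_x = 3  [D divides EB with ED:DB = 2/3:1/3]
4. D_y = -20/3  [D divides EB with ED:DB = 2/3:1/3]
   → D = (3, -20/3)
5. C_x = -108/25  [DB ∥ CA ∩ BA ∥ DC]
6. C_y = 232/75  [DB ∥ CA ∩ BA ∥ DC]
   → C = (-108/25, 232/75)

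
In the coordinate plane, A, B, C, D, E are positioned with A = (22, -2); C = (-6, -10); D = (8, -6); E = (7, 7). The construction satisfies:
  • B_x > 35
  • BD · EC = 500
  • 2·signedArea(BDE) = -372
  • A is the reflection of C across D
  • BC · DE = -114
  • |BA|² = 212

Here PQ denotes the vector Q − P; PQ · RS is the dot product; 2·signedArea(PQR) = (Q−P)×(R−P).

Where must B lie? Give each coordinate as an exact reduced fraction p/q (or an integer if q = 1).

B = (36, 2)

1. B_x = 36  [2·signedArea(BDE) = -372 ∩ BC · DE = -114]
2. B_y = 2  [2·signedArea(BDE) = -372 ∩ BC · DE = -114]
   → B = (36, 2)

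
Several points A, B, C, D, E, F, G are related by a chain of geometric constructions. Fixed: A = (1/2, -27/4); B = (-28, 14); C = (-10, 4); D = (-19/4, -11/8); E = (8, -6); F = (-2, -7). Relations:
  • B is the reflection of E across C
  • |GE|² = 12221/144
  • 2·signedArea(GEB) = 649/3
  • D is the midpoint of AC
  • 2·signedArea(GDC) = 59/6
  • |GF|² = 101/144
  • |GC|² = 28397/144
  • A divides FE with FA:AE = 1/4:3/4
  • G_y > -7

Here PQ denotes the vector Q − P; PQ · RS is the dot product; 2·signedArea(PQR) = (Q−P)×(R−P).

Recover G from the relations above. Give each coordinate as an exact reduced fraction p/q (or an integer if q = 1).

G = (-7/6, -83/12)

1. G_x = -7/6  [2·signedArea(GDC) = 59/6 ∩ 2·signedArea(GEB) = 649/3]
2. G_y = -83/12  [2·signedArea(GDC) = 59/6 ∩ 2·signedArea(GEB) = 649/3]
   → G = (-7/6, -83/12)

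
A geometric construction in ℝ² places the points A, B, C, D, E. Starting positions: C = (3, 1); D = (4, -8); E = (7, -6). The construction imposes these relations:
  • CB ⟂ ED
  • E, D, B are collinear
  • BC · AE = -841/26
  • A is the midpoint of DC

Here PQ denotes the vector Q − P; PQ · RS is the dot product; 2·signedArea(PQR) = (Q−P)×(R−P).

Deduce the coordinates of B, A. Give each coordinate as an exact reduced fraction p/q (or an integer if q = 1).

1. B_x = 97/13  [E, D, B are collinear ∩ CB ⟂ ED]
2. B_y = -74/13  [E, D, B are collinear ∩ CB ⟂ ED]
   → B = (97/13, -74/13)
3. A_x = 7/2  [A is the midpoint of DC]
4. A_y = -7/2  [A is the midpoint of DC]
   → A = (7/2, -7/2)

A = (7/2, -7/2)
B = (97/13, -74/13)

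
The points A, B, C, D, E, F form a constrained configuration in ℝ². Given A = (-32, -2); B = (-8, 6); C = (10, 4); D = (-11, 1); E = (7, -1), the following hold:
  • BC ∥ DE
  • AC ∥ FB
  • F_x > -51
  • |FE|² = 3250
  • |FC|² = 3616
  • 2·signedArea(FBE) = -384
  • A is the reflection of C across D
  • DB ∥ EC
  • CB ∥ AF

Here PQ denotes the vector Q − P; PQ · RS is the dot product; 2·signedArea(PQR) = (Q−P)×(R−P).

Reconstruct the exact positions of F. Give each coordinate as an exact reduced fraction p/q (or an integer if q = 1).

1. F_x = -50  [AC ∥ FB ∩ CB ∥ AF]
2. F_y = 0  [AC ∥ FB ∩ CB ∥ AF]
   → F = (-50, 0)

F = (-50, 0)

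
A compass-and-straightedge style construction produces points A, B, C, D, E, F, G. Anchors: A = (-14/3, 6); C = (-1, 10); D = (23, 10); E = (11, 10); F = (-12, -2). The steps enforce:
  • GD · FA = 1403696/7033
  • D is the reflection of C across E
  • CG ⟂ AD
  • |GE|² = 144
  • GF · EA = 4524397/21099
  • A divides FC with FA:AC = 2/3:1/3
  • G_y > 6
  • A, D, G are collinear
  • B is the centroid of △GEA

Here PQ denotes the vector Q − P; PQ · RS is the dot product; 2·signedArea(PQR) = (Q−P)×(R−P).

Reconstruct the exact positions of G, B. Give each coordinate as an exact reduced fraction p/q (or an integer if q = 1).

1. G_x = -3577/7033  [A, D, G are collinear ∩ CG ⟂ AD]
2. G_y = 46426/7033  [A, D, G are collinear ∩ CG ⟂ AD]
   → G = (-3577/7033, 46426/7033)
3. B_x = 122896/63297  [B is the centroid of △GEA]
4. B_y = 158954/21099  [B is the centroid of △GEA]
   → B = (122896/63297, 158954/21099)

B = (122896/63297, 158954/21099)
G = (-3577/7033, 46426/7033)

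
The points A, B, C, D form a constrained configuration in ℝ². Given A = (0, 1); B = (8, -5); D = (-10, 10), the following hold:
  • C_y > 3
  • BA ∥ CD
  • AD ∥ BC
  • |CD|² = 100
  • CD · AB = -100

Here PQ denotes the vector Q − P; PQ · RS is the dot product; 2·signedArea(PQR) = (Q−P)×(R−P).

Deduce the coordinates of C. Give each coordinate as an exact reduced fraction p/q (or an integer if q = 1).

1. C_x = -2  [BA ∥ CD ∩ AD ∥ BC]
2. C_y = 4  [BA ∥ CD ∩ AD ∥ BC]
   → C = (-2, 4)

C = (-2, 4)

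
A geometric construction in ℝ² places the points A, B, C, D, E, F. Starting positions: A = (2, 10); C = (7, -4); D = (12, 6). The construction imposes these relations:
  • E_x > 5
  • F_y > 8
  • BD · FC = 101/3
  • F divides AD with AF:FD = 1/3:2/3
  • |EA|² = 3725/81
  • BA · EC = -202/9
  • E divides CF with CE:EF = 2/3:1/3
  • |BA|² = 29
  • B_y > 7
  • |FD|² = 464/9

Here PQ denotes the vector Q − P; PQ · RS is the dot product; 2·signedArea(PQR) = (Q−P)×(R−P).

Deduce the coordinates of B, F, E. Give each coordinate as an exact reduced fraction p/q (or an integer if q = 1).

B = (7, 8)
E = (53/9, 40/9)
F = (16/3, 26/3)

1. F_x = 16/3  [F divides AD with AF:FD = 1/3:2/3]
2. F_y = 26/3  [F divides AD with AF:FD = 1/3:2/3]
   → F = (16/3, 26/3)
3. E_x = 53/9  [E divides CF with CE:EF = 2/3:1/3]
4. E_y = 40/9  [E divides CF with CE:EF = 2/3:1/3]
   → E = (53/9, 40/9)
5. B_x = 7  [line -5/3·x + 38/3·y + -269/3 = 0 ∩ |BA|² = 29]
6. B_y = 8  [line -5/3·x + 38/3·y + -269/3 = 0 ∩ |BA|² = 29]
   → B = (7, 8)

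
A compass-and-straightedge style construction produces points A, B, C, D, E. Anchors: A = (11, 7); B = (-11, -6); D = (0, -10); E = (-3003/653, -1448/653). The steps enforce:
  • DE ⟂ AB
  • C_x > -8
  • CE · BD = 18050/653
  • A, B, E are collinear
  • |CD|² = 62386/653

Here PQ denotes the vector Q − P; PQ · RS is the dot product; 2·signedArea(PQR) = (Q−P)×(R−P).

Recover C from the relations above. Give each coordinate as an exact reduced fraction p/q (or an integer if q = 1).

C = (-5093/653, -2683/653)

1. C_x = -5093/653  [line -11·x + 4·y + -45291/653 = 0 ∩ |CD|² = 62386/653]
2. C_y = -2683/653  [line -11·x + 4·y + -45291/653 = 0 ∩ |CD|² = 62386/653]
   → C = (-5093/653, -2683/653)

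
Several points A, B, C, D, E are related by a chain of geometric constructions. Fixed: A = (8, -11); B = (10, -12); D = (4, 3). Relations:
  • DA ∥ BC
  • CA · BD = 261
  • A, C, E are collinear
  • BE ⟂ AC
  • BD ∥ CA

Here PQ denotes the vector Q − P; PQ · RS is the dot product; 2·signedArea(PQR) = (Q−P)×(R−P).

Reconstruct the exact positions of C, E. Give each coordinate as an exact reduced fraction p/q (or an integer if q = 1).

1. C_x = 14  [BD ∥ CA ∩ DA ∥ BC]
2. C_y = -26  [BD ∥ CA ∩ DA ∥ BC]
   → C = (14, -26)
3. E_x = 250/29  [A, C, E are collinear ∩ BE ⟂ AC]
4. E_y = -364/29  [A, C, E are collinear ∩ BE ⟂ AC]
   → E = (250/29, -364/29)

C = (14, -26)
E = (250/29, -364/29)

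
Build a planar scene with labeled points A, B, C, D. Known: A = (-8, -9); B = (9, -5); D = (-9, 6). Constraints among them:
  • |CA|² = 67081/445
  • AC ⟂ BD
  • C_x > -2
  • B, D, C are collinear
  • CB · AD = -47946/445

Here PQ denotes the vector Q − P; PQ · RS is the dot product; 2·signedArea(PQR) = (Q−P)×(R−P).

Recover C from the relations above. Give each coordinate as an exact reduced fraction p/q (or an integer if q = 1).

C = (-711/445, 657/445)

1. C_x = -711/445  [B, D, C are collinear ∩ AC ⟂ BD]
2. C_y = 657/445  [B, D, C are collinear ∩ AC ⟂ BD]
   → C = (-711/445, 657/445)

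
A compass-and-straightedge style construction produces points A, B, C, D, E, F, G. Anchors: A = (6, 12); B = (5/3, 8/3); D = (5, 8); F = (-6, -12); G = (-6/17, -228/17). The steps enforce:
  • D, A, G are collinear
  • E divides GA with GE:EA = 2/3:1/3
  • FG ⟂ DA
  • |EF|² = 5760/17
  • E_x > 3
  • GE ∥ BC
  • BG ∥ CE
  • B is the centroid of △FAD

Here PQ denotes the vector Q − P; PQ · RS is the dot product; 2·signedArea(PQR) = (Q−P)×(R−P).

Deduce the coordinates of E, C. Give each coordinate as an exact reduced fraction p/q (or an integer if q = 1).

C = (301/51, 1000/51)
E = (66/17, 60/17)

1. E_x = 66/17  [E divides GA with GE:EA = 2/3:1/3]
2. E_y = 60/17  [E divides GA with GE:EA = 2/3:1/3]
   → E = (66/17, 60/17)
3. C_x = 301/51  [BG ∥ CE ∩ GE ∥ BC]
4. C_y = 1000/51  [BG ∥ CE ∩ GE ∥ BC]
   → C = (301/51, 1000/51)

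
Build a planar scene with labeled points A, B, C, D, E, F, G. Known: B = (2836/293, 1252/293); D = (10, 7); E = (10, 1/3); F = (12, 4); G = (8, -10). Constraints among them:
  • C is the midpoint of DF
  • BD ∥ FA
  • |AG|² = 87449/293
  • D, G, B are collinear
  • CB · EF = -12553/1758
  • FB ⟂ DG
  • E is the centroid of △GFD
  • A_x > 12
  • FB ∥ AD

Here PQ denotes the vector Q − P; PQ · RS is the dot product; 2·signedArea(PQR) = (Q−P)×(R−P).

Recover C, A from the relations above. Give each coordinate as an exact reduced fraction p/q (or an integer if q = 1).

A = (3610/293, 1971/293)
C = (11, 11/2)

1. C_x = 11  [C is the midpoint of DF]
2. C_y = 11/2  [C is the midpoint of DF]
   → C = (11, 11/2)
3. A_x = 3610/293  [FB ∥ AD ∩ BD ∥ FA]
4. A_y = 1971/293  [FB ∥ AD ∩ BD ∥ FA]
   → A = (3610/293, 1971/293)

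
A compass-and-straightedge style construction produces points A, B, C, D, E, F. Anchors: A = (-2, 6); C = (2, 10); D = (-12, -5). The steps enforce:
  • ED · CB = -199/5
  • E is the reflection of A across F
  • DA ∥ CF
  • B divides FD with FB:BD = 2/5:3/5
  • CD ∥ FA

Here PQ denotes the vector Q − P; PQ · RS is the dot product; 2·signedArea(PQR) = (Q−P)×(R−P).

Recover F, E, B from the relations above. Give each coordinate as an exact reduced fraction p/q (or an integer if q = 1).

B = (12/5, 53/5)
E = (26, 36)
F = (12, 21)

1. F_x = 12  [CD ∥ FA ∩ DA ∥ CF]
2. F_y = 21  [CD ∥ FA ∩ DA ∥ CF]
   → F = (12, 21)
3. E_x = 26  [E is the reflection of A across F]
4. E_y = 36  [E is the reflection of A across F]
   → E = (26, 36)
5. B_x = 12/5  [B divides FD with FB:BD = 2/5:3/5]
6. B_y = 53/5  [B divides FD with FB:BD = 2/5:3/5]
   → B = (12/5, 53/5)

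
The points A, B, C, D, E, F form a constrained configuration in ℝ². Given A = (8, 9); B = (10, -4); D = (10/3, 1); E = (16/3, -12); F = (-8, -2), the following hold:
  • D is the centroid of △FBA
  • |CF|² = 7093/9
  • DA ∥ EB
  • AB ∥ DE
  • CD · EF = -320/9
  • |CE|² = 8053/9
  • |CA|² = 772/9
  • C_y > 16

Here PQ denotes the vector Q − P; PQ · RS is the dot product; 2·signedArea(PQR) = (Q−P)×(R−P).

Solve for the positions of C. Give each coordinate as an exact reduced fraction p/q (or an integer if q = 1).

1. C_x = 38/3  [line 40/3·x + -10·y + 10/9 = 0 ∩ |CA|² = 772/9]
2. C_y = 17  [line 40/3·x + -10·y + 10/9 = 0 ∩ |CA|² = 772/9]
   → C = (38/3, 17)

C = (38/3, 17)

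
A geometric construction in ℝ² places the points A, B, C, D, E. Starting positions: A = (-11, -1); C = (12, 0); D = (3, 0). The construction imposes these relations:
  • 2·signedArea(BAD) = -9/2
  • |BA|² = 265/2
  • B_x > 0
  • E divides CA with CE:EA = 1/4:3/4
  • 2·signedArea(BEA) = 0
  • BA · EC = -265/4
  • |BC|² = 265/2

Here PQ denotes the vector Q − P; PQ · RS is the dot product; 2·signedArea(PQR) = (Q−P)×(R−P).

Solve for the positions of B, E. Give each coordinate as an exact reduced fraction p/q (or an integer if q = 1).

B = (1/2, -1/2)
E = (25/4, -1/4)

1. B_x = 1/2  [line -1·x + 14·y + 15/2 = 0 ∩ |BA|² = 265/2]
2. B_y = -1/2  [line -1·x + 14·y + 15/2 = 0 ∩ |BA|² = 265/2]
   → B = (1/2, -1/2)
3. E_x = 25/4  [2·signedArea(BEA) = 0 ∩ E divides CA with CE:EA = 1/4:3/4]
4. E_y = -1/4  [2·signedArea(BEA) = 0 ∩ E divides CA with CE:EA = 1/4:3/4]
   → E = (25/4, -1/4)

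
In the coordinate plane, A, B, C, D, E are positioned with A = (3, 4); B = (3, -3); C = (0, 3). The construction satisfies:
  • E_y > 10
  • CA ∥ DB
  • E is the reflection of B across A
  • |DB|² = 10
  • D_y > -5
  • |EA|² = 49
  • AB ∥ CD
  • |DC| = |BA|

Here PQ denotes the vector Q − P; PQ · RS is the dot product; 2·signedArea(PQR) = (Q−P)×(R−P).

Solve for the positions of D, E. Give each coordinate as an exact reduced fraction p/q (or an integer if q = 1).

D = (0, -4)
E = (3, 11)

1. D_x = 0  [CA ∥ DB ∩ AB ∥ CD]
2. D_y = -4  [CA ∥ DB ∩ AB ∥ CD]
   → D = (0, -4)
3. E_x = 3  [E is the reflection of B across A]
4. E_y = 11  [E is the reflection of B across A]
   → E = (3, 11)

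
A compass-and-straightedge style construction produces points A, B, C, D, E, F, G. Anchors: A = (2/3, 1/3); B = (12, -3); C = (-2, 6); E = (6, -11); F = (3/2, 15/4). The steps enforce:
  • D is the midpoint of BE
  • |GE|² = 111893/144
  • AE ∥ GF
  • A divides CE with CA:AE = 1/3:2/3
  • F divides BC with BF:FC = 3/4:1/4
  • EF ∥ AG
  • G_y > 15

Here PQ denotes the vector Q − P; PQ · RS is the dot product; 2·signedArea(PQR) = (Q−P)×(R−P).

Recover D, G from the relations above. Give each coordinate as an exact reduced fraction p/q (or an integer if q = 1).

1. D_x = 9  [D is the midpoint of BE]
2. D_y = -7  [D is the midpoint of BE]
   → D = (9, -7)
3. G_x = -23/6  [AE ∥ GF ∩ EF ∥ AG]
4. G_y = 181/12  [AE ∥ GF ∩ EF ∥ AG]
   → G = (-23/6, 181/12)

D = (9, -7)
G = (-23/6, 181/12)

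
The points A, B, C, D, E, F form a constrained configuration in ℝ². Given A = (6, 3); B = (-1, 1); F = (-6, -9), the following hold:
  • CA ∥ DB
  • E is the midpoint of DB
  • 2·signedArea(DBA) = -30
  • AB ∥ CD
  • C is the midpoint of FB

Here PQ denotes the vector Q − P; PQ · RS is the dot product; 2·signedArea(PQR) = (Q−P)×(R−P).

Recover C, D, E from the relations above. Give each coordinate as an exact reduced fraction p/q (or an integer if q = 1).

C = (-7/2, -4)
D = (-21/2, -6)
E = (-23/4, -5/2)

1. C_x = -7/2  [C is the midpoint of FB]
2. C_y = -4  [C is the midpoint of FB]
   → C = (-7/2, -4)
3. D_x = -21/2  [CA ∥ DB ∩ AB ∥ CD]
4. D_y = -6  [CA ∥ DB ∩ AB ∥ CD]
   → D = (-21/2, -6)
5. E_x = -23/4  [E is the midpoint of DB]
6. E_y = -5/2  [E is the midpoint of DB]
   → E = (-23/4, -5/2)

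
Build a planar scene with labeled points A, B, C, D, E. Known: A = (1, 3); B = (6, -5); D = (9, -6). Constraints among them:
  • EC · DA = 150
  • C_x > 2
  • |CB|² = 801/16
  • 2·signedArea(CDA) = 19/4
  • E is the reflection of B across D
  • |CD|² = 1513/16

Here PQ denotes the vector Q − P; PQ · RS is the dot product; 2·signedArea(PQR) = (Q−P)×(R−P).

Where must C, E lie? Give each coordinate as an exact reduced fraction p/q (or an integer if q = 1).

C = (9/4, 1)
E = (12, -7)

1. E_x = 12  [E is the reflection of B across D]
2. E_y = -7  [E is the reflection of B across D]
   → E = (12, -7)
3. C_x = 9/4  [2·signedArea(CDA) = 19/4 ∩ EC · DA = 150]
4. C_y = 1  [2·signedArea(CDA) = 19/4 ∩ EC · DA = 150]
   → C = (9/4, 1)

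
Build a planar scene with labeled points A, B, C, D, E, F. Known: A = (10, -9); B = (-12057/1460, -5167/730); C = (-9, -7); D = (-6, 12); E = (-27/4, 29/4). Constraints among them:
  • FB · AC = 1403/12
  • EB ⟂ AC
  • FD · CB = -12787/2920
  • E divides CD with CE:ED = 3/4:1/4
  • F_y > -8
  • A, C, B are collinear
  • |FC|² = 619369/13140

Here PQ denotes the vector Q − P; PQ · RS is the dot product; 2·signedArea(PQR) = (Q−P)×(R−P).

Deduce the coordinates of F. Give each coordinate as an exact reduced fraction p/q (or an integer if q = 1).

1. F_x = -4757/2190  [line 19·x + -2·y + 155/6 = 0 ∩ |FC|² = 619369/13140]
2. F_y = -8452/1095  [line 19·x + -2·y + 155/6 = 0 ∩ |FC|² = 619369/13140]
   → F = (-4757/2190, -8452/1095)

F = (-4757/2190, -8452/1095)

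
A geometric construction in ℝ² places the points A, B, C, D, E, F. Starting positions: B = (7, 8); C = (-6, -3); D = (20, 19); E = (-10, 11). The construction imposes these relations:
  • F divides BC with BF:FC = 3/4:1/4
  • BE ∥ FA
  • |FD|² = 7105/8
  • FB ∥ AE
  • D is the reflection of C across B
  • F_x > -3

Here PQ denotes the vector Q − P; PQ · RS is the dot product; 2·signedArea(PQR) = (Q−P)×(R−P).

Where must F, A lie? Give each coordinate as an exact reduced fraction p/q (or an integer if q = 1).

1. F_x = -11/4  [F divides BC with BF:FC = 3/4:1/4]
2. F_y = -1/4  [F divides BC with BF:FC = 3/4:1/4]
   → F = (-11/4, -1/4)
3. A_x = -79/4  [FB ∥ AE ∩ BE ∥ FA]
4. A_y = 11/4  [FB ∥ AE ∩ BE ∥ FA]
   → A = (-79/4, 11/4)

A = (-79/4, 11/4)
F = (-11/4, -1/4)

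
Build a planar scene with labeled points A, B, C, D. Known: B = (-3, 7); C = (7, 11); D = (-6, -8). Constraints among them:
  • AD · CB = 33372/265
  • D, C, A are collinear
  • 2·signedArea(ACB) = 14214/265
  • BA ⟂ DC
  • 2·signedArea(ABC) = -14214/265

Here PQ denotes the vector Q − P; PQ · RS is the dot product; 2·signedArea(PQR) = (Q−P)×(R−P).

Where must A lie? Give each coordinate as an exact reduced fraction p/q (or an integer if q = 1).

1. A_x = 516/265  [D, C, A are collinear ∩ BA ⟂ DC]
2. A_y = 958/265  [D, C, A are collinear ∩ BA ⟂ DC]
   → A = (516/265, 958/265)

A = (516/265, 958/265)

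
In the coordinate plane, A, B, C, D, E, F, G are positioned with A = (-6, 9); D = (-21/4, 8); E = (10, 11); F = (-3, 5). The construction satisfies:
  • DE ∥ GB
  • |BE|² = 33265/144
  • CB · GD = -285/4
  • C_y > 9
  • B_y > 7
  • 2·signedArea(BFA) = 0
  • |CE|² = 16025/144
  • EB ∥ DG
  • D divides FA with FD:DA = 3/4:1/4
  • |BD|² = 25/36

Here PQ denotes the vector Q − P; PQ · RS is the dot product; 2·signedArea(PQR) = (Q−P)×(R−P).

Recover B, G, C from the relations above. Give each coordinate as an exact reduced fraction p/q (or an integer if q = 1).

B = (-19/4, 22/3)
C = (-5/12, 28/3)
G = (-20, 13/3)

1. B_x = -19/4  [line -4·x + -3·y + 3 = 0 ∩ |BE|² = 33265/144]
2. B_y = 22/3  [line -4·x + -3·y + 3 = 0 ∩ |BE|² = 33265/144]
   → B = (-19/4, 22/3)
3. G_x = -20  [DE ∥ GB ∩ EB ∥ DG]
4. G_y = 13/3  [DE ∥ GB ∩ EB ∥ DG]
   → G = (-20, 13/3)
5. C_x = -5/12  [line -59/4·x + -11/3·y + 4043/144 = 0 ∩ |CE|² = 16025/144]
6. C_y = 28/3  [line -59/4·x + -11/3·y + 4043/144 = 0 ∩ |CE|² = 16025/144]
   → C = (-5/12, 28/3)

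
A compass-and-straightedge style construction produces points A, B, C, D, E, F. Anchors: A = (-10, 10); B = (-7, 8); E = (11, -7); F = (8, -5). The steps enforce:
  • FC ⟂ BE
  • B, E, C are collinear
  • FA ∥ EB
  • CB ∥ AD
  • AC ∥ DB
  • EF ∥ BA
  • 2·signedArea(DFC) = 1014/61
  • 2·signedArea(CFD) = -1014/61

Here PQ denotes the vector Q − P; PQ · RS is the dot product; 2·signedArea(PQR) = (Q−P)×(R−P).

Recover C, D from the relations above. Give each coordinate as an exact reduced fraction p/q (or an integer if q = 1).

C = (503/61, -287/61)
D = (-1540/61, 1385/61)

1. C_x = 503/61  [B, E, C are collinear ∩ FC ⟂ BE]
2. C_y = -287/61  [B, E, C are collinear ∩ FC ⟂ BE]
   → C = (503/61, -287/61)
3. D_x = -1540/61  [AC ∥ DB ∩ CB ∥ AD]
4. D_y = 1385/61  [AC ∥ DB ∩ CB ∥ AD]
   → D = (-1540/61, 1385/61)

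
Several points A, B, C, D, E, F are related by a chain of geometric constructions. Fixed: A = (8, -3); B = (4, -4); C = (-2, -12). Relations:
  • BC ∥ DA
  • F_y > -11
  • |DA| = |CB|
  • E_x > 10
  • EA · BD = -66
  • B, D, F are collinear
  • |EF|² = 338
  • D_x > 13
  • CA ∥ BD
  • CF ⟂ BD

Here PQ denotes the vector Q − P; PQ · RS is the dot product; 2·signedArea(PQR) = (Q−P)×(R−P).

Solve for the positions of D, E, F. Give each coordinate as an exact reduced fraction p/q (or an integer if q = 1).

1. D_x = 14  [BC ∥ DA ∩ CA ∥ BD]
2. D_y = 5  [BC ∥ DA ∩ CA ∥ BD]
   → D = (14, 5)
3. F_x = -596/181  [B, D, F are collinear ∩ CF ⟂ BD]
4. F_y = -1912/181  [B, D, F are collinear ∩ CF ⟂ BD]
   → F = (-596/181, -1912/181)
5. E_x = 11  [line -10·x + -9·y + 119 = 0 ∩ |EF|² = 338]
6. E_y = 1  [line -10·x + -9·y + 119 = 0 ∩ |EF|² = 338]
   → E = (11, 1)

D = (14, 5)
E = (11, 1)
F = (-596/181, -1912/181)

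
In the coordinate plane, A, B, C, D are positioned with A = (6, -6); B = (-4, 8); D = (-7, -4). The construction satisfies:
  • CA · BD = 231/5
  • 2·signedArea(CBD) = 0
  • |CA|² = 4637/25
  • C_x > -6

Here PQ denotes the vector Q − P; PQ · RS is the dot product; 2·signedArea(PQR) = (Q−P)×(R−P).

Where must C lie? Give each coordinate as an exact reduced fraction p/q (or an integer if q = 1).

C = (-29/5, 4/5)

1. C_x = -29/5  [2·signedArea(CBD) = 0 ∩ CA · BD = 231/5]
2. C_y = 4/5  [2·signedArea(CBD) = 0 ∩ CA · BD = 231/5]
   → C = (-29/5, 4/5)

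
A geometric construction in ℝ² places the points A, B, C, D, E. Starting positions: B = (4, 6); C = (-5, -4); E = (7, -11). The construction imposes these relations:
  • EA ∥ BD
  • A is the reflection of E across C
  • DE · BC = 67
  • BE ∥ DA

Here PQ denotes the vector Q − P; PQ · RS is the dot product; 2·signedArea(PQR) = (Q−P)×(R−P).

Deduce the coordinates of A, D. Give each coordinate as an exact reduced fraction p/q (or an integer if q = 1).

A = (-17, 3)
D = (-20, 20)

1. A_x = -17  [A is the reflection of E across C]
2. A_y = 3  [A is the reflection of E across C]
   → A = (-17, 3)
3. D_x = -20  [BE ∥ DA ∩ EA ∥ BD]
4. D_y = 20  [BE ∥ DA ∩ EA ∥ BD]
   → D = (-20, 20)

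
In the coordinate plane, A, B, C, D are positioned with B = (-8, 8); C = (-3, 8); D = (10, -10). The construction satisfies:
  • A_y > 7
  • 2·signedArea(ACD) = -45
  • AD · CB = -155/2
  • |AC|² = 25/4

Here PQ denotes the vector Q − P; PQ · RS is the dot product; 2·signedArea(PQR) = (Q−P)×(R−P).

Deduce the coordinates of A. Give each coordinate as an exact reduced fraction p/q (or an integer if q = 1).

1. A_x = -11/2  [2·signedArea(ACD) = -45 ∩ AD · CB = -155/2]
2. A_y = 8  [2·signedArea(ACD) = -45 ∩ AD · CB = -155/2]
   → A = (-11/2, 8)

A = (-11/2, 8)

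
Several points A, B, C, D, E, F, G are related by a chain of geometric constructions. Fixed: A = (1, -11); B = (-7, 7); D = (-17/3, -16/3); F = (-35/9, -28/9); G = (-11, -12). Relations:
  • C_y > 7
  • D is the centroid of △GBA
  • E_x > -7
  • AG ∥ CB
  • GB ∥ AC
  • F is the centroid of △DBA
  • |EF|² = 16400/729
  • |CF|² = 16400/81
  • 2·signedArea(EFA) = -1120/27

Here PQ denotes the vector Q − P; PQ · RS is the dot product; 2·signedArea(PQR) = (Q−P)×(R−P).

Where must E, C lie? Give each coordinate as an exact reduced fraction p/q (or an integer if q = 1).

C = (5, 8)
E = (-185/27, -184/27)

1. E_x = -185/27  [line 71/9·x + 44/9·y + 2359/27 = 0 ∩ |EF|² = 16400/729]
2. E_y = -184/27  [line 71/9·x + 44/9·y + 2359/27 = 0 ∩ |EF|² = 16400/729]
   → E = (-185/27, -184/27)
3. C_x = 5  [AG ∥ CB ∩ GB ∥ AC]
4. C_y = 8  [AG ∥ CB ∩ GB ∥ AC]
   → C = (5, 8)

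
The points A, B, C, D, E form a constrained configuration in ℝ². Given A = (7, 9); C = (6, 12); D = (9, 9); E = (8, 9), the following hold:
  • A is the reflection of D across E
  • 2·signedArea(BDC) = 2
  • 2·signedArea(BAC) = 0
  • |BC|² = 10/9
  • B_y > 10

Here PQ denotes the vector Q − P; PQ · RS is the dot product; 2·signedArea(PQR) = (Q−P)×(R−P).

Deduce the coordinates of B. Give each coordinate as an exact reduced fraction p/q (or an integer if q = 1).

1. B_x = 19/3  [2·signedArea(BAC) = 0 ∩ 2·signedArea(BDC) = 2]
2. B_y = 11  [2·signedArea(BAC) = 0 ∩ 2·signedArea(BDC) = 2]
   → B = (19/3, 11)

B = (19/3, 11)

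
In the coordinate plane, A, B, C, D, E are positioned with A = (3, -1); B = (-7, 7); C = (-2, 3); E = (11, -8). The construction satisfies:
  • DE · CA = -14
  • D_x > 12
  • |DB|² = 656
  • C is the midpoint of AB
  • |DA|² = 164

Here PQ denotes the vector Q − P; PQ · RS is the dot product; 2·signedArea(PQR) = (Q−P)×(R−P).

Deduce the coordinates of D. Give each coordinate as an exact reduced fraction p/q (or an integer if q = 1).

1. D_x = 13  [line -5·x + 4·y + 101 = 0 ∩ |DB|² = 656]
2. D_y = -9  [line -5·x + 4·y + 101 = 0 ∩ |DB|² = 656]
   → D = (13, -9)

D = (13, -9)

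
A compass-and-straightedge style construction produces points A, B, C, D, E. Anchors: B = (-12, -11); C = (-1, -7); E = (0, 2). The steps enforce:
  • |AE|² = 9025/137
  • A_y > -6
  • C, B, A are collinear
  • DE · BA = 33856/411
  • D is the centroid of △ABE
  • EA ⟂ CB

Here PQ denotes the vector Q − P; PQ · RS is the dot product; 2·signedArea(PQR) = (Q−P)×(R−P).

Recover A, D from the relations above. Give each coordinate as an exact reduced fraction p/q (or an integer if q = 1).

A = (380/137, -771/137)
D = (-1264/411, -668/137)

1. A_x = 380/137  [C, B, A are collinear ∩ EA ⟂ CB]
2. A_y = -771/137  [C, B, A are collinear ∩ EA ⟂ CB]
   → A = (380/137, -771/137)
3. D_x = -1264/411  [D is the centroid of △ABE]
4. D_y = -668/137  [D is the centroid of △ABE]
   → D = (-1264/411, -668/137)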